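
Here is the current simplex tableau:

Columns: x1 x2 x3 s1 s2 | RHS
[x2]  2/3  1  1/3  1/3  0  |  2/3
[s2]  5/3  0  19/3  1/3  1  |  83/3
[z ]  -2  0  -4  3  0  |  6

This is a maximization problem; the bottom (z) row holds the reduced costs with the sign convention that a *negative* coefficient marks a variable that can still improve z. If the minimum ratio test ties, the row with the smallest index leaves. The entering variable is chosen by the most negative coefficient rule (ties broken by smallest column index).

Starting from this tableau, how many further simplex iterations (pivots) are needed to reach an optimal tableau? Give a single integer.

1

pivot: x3 in, x2 out → z = 14
No improving column remains; optimal.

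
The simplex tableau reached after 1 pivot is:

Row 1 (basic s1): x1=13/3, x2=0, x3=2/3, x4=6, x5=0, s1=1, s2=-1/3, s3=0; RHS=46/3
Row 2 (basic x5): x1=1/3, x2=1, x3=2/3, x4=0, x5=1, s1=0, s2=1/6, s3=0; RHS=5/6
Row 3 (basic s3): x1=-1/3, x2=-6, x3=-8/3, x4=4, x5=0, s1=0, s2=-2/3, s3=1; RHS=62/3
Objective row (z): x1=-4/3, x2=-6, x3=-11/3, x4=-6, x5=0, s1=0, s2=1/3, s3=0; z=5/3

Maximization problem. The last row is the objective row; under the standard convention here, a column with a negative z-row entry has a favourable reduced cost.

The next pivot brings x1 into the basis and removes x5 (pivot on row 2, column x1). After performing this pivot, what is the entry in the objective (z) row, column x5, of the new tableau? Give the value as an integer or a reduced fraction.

Pivot element is row 2, column x1: 1/3.
Normalize row 2: new (row 2, x5) = 1/(1/3) = 3.
z-row ← z-row − (-4/3)·(new row 2): 0 − (-4/3)·3 = 4.

4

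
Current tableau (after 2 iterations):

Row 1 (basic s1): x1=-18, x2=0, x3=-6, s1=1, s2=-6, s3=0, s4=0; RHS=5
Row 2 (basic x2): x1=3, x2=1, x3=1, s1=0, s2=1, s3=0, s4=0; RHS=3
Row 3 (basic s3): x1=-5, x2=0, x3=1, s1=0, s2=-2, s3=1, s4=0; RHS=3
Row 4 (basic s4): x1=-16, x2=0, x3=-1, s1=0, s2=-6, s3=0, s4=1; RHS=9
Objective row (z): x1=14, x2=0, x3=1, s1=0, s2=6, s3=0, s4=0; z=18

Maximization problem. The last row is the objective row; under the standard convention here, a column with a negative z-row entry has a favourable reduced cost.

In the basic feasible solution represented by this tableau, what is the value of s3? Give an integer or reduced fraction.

s3 is basic (row 3); its value is the RHS of that row: 3.

3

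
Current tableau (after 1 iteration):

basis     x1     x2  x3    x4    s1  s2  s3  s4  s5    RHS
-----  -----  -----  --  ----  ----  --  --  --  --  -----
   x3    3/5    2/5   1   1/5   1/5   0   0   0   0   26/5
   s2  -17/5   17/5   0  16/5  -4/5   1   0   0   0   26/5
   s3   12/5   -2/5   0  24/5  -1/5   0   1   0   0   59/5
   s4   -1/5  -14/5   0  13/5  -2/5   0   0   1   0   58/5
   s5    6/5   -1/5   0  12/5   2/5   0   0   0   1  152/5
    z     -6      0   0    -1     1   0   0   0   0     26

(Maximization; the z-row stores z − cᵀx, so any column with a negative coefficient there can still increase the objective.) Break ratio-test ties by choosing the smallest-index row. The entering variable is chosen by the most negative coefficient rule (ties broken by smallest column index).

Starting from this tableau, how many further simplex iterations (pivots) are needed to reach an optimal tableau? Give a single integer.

pivot: x1 in, s3 out → z = 111/2
pivot: x2 in, x3 out → z = 60
No improving column remains; optimal.

2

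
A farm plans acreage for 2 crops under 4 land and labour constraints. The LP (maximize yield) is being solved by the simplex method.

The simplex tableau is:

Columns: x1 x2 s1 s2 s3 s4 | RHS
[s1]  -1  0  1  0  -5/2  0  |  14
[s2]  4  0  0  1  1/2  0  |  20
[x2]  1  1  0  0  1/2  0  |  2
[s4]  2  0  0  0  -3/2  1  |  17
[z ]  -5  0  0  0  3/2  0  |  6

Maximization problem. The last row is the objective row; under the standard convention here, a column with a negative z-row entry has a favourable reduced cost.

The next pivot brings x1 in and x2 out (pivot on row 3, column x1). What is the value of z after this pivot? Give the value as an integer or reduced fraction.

16

Minimum ratio for x1: 2/1 = 2.
z changes by −(z-row coeff of x1)·ratio = −(-5)·2 = 10.
New z = 6 + 10 = 16.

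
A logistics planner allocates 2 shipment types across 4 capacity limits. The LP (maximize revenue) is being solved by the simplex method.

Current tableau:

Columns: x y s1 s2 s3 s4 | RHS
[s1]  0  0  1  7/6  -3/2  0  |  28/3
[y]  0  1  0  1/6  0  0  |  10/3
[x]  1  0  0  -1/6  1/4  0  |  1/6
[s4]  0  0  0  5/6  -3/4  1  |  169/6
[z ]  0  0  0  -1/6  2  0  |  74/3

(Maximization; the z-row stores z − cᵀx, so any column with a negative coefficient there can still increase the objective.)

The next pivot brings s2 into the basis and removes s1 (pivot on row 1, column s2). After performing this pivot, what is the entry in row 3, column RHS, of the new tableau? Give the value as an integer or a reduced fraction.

3/2

Pivot element is row 1, column s2: 7/6.
Normalize row 1: new (row 1, RHS) = (28/3)/(7/6) = 8.
row 3 ← row 3 − (-1/6)·(new row 1): 1/6 − (-1/6)·8 = 3/2.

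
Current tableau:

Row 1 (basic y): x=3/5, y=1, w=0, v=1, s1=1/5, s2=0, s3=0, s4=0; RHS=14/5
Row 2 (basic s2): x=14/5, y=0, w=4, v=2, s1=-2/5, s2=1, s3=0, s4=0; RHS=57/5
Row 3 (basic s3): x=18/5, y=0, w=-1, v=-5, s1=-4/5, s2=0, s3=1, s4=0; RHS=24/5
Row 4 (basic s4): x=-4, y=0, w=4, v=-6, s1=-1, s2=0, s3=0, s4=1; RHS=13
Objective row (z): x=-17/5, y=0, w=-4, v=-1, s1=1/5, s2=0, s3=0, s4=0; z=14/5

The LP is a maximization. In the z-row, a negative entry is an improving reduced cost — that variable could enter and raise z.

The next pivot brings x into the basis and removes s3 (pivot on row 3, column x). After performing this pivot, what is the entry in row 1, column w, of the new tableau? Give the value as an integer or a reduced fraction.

Pivot element is row 3, column x: 18/5.
Normalize row 3: new (row 3, w) = (-1)/(18/5) = -5/18.
row 1 ← row 1 − (3/5)·(new row 3): 0 − (3/5)·(-5/18) = 1/6.

1/6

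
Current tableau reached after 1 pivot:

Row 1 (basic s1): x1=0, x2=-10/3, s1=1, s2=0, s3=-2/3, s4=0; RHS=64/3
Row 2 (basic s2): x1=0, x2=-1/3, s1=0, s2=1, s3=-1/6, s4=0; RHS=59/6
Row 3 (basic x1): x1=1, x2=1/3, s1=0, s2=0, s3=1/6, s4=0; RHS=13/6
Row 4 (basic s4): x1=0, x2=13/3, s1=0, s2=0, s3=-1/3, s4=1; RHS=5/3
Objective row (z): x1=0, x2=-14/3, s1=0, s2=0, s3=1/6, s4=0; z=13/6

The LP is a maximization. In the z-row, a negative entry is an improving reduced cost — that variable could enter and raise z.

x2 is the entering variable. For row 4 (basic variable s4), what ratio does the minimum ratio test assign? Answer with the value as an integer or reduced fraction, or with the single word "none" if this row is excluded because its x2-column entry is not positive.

5/13

Ratio = RHS / (x2 entry) = (5/3) / (13/3) = 5/13.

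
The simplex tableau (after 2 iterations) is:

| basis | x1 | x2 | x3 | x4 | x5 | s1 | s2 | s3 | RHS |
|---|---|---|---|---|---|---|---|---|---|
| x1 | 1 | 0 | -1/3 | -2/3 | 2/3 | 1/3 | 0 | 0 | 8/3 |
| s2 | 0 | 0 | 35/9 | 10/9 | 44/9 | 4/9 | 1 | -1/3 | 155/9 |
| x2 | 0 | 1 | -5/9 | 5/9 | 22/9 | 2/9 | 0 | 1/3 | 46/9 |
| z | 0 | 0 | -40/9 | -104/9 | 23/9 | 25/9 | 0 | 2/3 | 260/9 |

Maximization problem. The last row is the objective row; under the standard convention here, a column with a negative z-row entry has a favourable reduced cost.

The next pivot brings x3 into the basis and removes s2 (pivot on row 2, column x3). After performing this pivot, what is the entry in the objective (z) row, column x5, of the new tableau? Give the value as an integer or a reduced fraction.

Pivot element is row 2, column x3: 35/9.
Normalize row 2: new (row 2, x5) = (44/9)/(35/9) = 44/35.
z-row ← z-row − (-40/9)·(new row 2): 23/9 − (-40/9)·(44/35) = 57/7.

57/7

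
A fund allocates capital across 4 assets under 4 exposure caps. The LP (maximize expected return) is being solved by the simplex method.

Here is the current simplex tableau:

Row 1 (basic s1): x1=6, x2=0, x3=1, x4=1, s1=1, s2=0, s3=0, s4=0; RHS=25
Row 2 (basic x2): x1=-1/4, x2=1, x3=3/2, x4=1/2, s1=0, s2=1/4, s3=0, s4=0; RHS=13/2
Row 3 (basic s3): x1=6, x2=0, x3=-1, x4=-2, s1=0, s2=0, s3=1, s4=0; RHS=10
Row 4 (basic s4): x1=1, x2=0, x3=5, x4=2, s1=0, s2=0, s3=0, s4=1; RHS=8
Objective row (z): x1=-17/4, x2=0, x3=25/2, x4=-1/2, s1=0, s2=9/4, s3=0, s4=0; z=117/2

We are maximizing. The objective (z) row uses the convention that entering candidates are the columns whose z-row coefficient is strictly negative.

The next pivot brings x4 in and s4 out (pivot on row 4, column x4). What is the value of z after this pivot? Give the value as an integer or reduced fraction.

121/2

Minimum ratio for x4: 8/2 = 4.
z changes by −(z-row coeff of x4)·ratio = −(-1/2)·4 = 2.
New z = 117/2 + 2 = 121/2.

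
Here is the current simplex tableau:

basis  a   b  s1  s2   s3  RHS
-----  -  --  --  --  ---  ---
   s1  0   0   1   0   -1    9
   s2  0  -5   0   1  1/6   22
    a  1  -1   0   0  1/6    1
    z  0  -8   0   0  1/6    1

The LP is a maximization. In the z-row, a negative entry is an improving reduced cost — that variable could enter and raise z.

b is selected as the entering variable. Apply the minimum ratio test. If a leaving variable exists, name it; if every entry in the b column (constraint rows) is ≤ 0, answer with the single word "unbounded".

b-column entries: row 1: 0, row 2: -5, row 3: -1. All ≤ 0, so b can increase without bound; the LP is unbounded in this direction.

unbounded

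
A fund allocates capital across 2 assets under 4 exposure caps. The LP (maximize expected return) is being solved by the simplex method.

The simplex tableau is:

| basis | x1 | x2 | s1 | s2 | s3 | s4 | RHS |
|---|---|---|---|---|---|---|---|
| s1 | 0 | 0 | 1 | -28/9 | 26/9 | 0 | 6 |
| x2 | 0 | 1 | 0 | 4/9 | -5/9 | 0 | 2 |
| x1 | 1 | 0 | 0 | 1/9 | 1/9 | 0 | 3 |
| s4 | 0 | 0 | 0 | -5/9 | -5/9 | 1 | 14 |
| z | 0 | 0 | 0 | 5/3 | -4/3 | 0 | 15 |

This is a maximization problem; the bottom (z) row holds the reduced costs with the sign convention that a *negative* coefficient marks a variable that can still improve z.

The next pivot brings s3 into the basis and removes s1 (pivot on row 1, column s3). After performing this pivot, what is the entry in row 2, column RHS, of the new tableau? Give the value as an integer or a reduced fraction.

Pivot element is row 1, column s3: 26/9.
Normalize row 1: new (row 1, RHS) = 6/(26/9) = 27/13.
row 2 ← row 2 − (-5/9)·(new row 1): 2 − (-5/9)·(27/13) = 41/13.

41/13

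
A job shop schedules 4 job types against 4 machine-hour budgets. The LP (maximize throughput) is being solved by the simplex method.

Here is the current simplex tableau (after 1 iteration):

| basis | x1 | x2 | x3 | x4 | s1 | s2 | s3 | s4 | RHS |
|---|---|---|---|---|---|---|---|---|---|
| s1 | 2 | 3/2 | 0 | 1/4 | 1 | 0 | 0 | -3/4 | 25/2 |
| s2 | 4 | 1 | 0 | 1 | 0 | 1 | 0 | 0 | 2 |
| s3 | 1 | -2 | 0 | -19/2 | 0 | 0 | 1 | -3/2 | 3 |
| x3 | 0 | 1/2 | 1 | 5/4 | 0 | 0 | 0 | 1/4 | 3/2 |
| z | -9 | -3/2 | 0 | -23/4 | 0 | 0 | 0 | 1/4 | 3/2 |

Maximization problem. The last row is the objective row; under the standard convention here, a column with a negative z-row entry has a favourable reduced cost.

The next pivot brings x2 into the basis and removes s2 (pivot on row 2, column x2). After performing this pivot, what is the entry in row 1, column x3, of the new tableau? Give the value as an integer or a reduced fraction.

Pivot element is row 2, column x2: 1.
Normalize row 2: new (row 2, x3) = 0/1 = 0.
row 1 ← row 1 − (3/2)·(new row 2): 0 − (3/2)·0 = 0.

0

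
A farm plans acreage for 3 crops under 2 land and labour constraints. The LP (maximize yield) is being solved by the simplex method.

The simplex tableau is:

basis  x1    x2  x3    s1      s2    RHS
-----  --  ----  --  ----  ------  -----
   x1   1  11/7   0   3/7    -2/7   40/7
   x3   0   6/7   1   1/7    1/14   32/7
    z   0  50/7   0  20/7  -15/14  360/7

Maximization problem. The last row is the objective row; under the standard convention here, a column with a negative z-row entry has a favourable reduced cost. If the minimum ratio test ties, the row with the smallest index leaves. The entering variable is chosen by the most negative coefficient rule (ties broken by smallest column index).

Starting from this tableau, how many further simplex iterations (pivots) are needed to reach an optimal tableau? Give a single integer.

1

pivot: s2 in, x3 out → z = 120
No improving column remains; optimal.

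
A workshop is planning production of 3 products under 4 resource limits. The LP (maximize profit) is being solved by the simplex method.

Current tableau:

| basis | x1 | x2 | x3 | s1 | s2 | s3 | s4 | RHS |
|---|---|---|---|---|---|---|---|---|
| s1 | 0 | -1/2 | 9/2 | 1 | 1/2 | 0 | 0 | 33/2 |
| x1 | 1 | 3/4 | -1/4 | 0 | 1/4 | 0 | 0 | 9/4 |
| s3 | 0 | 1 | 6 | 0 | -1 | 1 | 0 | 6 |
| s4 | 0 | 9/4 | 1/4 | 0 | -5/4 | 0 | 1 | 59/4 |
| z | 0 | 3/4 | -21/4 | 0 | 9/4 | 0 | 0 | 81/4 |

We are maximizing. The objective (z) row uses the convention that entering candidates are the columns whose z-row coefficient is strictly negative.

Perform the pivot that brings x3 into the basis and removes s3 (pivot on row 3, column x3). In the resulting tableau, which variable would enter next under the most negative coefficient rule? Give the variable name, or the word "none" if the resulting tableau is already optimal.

none

Pivot element 6. New z-row = old z-row − (-21/4)·(row 3/6).
Updated z-row coefficients: x1: 0, x2: 13/8, x3: 0, s1: 0, s2: 11/8, s3: 7/8, s4: 0.
No coefficient is strictly negative; the tableau after this pivot is optimal.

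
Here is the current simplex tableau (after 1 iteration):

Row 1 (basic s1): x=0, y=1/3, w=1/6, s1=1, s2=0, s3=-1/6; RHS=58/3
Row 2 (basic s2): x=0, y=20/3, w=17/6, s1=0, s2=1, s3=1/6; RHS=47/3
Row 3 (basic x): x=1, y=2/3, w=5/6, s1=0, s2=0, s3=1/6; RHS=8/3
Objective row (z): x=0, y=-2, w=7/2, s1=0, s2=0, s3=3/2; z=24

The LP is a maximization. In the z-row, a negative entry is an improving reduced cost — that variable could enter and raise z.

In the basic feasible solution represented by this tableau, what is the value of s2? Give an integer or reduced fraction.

47/3

s2 is basic (row 2); its value is the RHS of that row: 47/3.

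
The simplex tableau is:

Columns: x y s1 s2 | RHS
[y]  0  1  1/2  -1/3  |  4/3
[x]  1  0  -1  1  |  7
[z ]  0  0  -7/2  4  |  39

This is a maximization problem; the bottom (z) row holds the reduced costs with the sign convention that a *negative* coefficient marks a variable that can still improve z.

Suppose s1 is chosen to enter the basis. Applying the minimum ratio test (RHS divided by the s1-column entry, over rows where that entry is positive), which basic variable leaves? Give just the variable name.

Ratios: row 1 (y): (4/3)/(1/2) = 8/3; row 2 (x): entry -1 ≤ 0, skip.
Minimum ratio 8/3 is in the y row, so y leaves.

y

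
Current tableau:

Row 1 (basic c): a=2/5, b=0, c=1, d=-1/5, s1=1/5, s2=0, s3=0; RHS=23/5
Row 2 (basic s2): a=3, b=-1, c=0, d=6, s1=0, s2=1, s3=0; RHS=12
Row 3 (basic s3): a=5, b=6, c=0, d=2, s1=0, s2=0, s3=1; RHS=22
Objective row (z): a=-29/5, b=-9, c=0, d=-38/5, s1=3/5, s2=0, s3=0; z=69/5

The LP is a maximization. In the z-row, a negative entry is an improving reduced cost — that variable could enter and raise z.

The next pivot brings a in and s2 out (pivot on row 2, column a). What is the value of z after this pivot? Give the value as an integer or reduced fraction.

Minimum ratio for a: 12/3 = 4.
z changes by −(z-row coeff of a)·ratio = −(-29/5)·4 = 116/5.
New z = 69/5 + (116/5) = 37.

37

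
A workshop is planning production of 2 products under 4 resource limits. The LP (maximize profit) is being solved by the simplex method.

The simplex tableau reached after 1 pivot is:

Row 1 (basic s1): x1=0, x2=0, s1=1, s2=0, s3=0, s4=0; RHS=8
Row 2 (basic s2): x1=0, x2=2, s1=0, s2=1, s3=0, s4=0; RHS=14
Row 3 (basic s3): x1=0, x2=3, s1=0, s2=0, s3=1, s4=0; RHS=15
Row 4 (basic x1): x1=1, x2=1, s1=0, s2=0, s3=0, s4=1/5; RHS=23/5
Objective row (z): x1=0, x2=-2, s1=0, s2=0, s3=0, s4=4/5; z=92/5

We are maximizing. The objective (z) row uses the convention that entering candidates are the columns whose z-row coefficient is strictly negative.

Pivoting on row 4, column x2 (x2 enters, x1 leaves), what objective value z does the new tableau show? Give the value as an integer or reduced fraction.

Minimum ratio for x2: (23/5)/1 = 23/5.
z changes by −(z-row coeff of x2)·ratio = −(-2)·(23/5) = 46/5.
New z = 92/5 + (46/5) = 138/5.

138/5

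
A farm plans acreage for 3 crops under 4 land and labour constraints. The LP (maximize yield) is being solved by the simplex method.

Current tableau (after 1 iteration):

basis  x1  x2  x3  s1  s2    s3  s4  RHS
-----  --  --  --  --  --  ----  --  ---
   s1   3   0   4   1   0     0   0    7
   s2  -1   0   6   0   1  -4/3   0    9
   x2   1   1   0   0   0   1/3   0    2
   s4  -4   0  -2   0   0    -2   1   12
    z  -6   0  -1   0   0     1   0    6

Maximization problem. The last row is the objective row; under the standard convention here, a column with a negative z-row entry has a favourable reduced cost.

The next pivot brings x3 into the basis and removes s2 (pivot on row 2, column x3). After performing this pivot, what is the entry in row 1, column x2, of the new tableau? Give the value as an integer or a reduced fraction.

Pivot element is row 2, column x3: 6.
Normalize row 2: new (row 2, x2) = 0/6 = 0.
row 1 ← row 1 − 4·(new row 2): 0 − 4·0 = 0.

0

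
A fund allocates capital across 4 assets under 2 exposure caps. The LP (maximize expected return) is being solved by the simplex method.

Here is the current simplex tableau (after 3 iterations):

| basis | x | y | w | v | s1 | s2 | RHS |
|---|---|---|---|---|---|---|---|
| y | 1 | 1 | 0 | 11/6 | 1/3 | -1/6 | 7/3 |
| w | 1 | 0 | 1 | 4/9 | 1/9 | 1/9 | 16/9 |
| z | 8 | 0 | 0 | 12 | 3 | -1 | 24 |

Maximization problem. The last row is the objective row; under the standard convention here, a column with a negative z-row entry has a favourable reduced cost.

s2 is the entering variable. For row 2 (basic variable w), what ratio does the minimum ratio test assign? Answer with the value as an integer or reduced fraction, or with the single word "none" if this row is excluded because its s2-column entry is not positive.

16

Ratio = RHS / (s2 entry) = (16/9) / (1/9) = 16.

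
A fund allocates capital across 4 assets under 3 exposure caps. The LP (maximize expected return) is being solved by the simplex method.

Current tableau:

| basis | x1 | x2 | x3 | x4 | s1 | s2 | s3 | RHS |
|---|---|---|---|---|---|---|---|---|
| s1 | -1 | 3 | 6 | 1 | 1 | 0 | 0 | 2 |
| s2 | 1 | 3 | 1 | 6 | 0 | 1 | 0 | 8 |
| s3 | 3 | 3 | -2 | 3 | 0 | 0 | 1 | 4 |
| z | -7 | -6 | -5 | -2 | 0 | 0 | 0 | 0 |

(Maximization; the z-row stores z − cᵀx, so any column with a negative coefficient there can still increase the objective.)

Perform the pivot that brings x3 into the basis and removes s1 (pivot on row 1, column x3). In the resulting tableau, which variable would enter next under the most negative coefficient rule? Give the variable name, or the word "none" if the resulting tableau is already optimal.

x1

Pivot element 6. New z-row = old z-row − (-5)·(row 1/6).
Updated z-row coefficients: x1: -47/6, x2: -7/2, x3: 0, x4: -7/6, s1: 5/6, s2: 0, s3: 0.
The most negative is -47/6 in column x1, so x1 would enter next.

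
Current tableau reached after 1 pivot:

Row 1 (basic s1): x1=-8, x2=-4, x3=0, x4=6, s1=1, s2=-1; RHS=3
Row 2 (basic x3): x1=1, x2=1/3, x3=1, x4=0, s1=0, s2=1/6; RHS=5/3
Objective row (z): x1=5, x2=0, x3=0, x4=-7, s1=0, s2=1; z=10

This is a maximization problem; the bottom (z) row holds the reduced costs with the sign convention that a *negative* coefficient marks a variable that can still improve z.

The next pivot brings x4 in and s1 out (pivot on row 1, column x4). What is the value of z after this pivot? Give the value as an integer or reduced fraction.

Minimum ratio for x4: 3/6 = 1/2.
z changes by −(z-row coeff of x4)·ratio = −(-7)·(1/2) = 7/2.
New z = 10 + (7/2) = 27/2.

27/2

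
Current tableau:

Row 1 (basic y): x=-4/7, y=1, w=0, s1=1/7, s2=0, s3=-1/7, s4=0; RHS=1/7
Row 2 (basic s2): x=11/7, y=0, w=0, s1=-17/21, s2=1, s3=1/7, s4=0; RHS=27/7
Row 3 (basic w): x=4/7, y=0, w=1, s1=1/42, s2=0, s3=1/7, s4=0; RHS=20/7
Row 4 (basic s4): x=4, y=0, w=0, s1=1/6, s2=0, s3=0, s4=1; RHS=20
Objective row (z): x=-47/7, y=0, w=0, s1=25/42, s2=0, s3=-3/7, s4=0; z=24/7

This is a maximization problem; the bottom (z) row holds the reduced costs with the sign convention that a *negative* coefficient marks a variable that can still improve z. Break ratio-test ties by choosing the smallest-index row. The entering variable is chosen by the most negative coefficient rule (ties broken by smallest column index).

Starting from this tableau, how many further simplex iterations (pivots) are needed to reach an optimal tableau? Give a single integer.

2

pivot: x in, s2 out → z = 219/11
pivot: s1 in, w out → z = 33
No improving column remains; optimal.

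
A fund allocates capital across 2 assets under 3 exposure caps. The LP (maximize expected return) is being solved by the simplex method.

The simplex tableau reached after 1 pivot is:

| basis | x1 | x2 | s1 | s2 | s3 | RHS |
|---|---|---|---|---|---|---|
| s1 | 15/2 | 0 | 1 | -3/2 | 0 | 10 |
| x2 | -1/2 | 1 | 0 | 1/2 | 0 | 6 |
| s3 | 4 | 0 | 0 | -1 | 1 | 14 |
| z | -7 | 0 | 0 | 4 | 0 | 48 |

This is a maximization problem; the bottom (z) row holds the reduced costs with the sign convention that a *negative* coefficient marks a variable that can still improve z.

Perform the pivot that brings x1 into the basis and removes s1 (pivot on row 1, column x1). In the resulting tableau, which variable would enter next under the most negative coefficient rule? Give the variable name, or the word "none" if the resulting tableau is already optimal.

Pivot element 15/2. New z-row = old z-row − (-7)·(row 1/(15/2)).
Updated z-row coefficients: x1: 0, x2: 0, s1: 14/15, s2: 13/5, s3: 0.
No coefficient is strictly negative; the tableau after this pivot is optimal.

none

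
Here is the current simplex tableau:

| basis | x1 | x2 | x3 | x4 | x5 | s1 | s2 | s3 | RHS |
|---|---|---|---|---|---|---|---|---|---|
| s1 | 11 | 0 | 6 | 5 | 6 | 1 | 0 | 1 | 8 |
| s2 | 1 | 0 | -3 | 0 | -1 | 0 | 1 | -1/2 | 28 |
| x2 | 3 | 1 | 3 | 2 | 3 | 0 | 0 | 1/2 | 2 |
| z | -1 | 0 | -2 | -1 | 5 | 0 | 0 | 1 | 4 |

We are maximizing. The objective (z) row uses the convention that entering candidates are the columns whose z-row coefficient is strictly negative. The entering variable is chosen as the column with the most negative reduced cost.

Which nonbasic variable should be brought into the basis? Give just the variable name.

Objective-row coefficients: x1: -1, x2: 0, x3: -2, x4: -1, x5: 5, s1: 0, s2: 0, s3: 1.
The most negative is -2 in column x3, so x3 enters.

x3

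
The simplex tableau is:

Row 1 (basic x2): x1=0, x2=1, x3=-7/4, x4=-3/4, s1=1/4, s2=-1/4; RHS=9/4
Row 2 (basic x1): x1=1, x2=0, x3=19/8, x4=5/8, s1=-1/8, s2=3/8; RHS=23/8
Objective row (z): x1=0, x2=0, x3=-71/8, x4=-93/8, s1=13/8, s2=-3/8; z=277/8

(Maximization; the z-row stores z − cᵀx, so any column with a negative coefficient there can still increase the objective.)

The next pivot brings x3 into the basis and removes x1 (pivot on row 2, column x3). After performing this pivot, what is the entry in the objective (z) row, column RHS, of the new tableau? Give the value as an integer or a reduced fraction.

862/19

Pivot element is row 2, column x3: 19/8.
Normalize row 2: new (row 2, RHS) = (23/8)/(19/8) = 23/19.
z-row ← z-row − (-71/8)·(new row 2): 277/8 − (-71/8)·(23/19) = 862/19.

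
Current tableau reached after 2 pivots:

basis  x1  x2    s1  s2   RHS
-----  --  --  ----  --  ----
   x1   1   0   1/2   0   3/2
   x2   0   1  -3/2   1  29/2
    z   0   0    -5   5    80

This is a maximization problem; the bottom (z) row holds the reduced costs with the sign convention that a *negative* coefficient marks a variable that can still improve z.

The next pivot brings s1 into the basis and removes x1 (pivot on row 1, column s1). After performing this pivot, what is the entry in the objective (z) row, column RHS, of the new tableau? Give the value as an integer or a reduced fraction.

Pivot element is row 1, column s1: 1/2.
Normalize row 1: new (row 1, RHS) = (3/2)/(1/2) = 3.
z-row ← z-row − (-5)·(new row 1): 80 − (-5)·3 = 95.

95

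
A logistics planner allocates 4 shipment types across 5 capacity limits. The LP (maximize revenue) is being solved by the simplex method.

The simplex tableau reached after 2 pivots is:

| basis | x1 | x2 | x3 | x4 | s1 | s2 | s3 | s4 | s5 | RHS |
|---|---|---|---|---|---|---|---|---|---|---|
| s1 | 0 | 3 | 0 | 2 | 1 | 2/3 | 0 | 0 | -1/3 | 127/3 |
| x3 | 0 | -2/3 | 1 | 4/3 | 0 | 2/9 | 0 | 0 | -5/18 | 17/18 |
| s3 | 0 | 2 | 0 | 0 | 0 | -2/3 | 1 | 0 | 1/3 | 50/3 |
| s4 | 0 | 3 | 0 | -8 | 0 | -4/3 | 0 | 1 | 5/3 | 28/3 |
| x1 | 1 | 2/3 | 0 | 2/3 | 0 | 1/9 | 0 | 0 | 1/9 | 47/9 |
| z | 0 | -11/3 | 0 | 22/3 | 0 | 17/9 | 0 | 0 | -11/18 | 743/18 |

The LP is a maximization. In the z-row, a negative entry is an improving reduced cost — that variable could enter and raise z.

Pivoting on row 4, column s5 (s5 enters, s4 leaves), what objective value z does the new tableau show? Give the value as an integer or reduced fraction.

447/10

Minimum ratio for s5: (28/3)/(5/3) = 28/5.
z changes by −(z-row coeff of s5)·ratio = −(-11/18)·(28/5) = 154/45.
New z = 743/18 + (154/45) = 447/10.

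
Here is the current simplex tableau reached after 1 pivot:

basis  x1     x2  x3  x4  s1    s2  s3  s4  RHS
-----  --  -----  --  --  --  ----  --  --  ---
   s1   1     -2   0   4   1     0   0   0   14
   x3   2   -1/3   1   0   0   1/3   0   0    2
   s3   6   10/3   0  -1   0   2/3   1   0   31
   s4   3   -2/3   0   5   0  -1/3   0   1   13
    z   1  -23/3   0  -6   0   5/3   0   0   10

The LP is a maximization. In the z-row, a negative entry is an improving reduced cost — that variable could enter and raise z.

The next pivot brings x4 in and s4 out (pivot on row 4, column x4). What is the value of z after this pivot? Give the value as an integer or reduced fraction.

128/5

Minimum ratio for x4: 13/5 = 13/5.
z changes by −(z-row coeff of x4)·ratio = −(-6)·(13/5) = 78/5.
New z = 10 + (78/5) = 128/5.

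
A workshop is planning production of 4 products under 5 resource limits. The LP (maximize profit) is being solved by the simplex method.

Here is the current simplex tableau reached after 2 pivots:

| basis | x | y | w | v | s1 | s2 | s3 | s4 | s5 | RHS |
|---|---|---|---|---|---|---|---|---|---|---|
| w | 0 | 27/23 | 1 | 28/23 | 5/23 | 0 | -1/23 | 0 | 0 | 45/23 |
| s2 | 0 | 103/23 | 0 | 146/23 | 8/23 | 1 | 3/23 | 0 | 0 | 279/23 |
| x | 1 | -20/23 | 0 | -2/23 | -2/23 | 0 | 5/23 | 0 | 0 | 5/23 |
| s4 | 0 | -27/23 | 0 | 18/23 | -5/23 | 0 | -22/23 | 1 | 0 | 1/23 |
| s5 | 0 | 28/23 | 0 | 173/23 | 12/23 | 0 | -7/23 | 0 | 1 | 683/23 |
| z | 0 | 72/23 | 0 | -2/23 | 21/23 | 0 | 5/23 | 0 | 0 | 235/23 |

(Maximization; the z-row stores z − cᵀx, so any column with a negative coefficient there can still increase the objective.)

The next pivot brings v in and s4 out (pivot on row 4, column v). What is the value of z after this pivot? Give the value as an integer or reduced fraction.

92/9

Minimum ratio for v: (1/23)/(18/23) = 1/18.
z changes by −(z-row coeff of v)·ratio = −(-2/23)·(1/18) = 1/207.
New z = 235/23 + (1/207) = 92/9.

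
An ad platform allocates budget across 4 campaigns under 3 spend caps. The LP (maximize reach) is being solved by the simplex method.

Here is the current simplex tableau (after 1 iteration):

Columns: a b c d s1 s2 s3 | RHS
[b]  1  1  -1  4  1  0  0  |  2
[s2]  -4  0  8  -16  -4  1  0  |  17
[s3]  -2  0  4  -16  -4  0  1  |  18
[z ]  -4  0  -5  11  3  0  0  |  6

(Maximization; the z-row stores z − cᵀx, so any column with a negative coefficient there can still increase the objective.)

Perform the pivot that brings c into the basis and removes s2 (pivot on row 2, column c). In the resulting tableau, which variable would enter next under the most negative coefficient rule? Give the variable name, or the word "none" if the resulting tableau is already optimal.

Pivot element 8. New z-row = old z-row − (-5)·(row 2/8).
Updated z-row coefficients: a: -13/2, b: 0, c: 0, d: 1, s1: 1/2, s2: 5/8, s3: 0.
The most negative is -13/2 in column a, so a would enter next.

a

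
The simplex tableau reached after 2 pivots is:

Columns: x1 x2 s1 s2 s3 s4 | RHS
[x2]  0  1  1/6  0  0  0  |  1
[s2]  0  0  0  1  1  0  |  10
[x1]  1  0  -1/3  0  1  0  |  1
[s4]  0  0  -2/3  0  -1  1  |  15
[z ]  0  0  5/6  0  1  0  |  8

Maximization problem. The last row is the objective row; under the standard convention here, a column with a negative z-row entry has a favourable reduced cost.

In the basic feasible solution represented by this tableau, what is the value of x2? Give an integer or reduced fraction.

1

x2 is basic (row 1); its value is the RHS of that row: 1.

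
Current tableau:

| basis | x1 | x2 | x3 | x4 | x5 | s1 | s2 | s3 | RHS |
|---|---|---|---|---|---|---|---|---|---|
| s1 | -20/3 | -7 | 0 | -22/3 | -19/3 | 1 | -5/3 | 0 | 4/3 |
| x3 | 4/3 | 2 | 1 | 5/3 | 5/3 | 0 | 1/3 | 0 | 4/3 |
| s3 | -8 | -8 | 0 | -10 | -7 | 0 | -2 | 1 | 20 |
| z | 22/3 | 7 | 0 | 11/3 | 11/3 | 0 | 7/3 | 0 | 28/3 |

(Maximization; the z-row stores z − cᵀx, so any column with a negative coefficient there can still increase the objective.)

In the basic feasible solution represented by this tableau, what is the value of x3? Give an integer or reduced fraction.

x3 is basic (row 2); its value is the RHS of that row: 4/3.

4/3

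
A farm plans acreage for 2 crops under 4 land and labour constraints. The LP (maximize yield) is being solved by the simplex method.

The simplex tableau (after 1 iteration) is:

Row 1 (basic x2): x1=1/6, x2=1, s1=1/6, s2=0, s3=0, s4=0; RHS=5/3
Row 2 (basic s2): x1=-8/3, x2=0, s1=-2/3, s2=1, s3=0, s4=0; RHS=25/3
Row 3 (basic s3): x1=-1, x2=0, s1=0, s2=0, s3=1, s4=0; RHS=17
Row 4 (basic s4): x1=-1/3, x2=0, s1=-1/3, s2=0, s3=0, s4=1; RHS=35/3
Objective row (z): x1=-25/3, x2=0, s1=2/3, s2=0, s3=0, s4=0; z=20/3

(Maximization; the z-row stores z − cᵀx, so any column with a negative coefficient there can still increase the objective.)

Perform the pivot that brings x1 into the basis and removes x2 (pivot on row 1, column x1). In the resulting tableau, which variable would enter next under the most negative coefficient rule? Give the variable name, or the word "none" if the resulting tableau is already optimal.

Pivot element 1/6. New z-row = old z-row − (-25/3)·(row 1/(1/6)).
Updated z-row coefficients: x1: 0, x2: 50, s1: 9, s2: 0, s3: 0, s4: 0.
No coefficient is strictly negative; the tableau after this pivot is optimal.

none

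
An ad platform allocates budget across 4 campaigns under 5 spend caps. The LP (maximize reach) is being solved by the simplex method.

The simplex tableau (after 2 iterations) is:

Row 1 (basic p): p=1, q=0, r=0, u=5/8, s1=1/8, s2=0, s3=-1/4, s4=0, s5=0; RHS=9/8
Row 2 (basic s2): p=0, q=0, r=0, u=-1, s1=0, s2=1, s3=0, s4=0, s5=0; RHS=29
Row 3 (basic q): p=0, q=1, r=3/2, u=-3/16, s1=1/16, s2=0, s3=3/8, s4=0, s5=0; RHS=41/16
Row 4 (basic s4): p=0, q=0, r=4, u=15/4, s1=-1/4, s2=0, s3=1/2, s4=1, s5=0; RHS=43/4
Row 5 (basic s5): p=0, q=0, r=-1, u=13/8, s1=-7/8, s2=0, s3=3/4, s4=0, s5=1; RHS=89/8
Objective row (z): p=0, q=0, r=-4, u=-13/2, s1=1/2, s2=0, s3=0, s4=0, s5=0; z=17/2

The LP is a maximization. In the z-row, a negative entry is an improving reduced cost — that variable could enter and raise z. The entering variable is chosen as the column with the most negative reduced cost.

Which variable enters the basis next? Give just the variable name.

u

Objective-row coefficients: p: 0, q: 0, r: -4, u: -13/2, s1: 1/2, s2: 0, s3: 0, s4: 0, s5: 0.
The most negative is -13/2 in column u, so u enters.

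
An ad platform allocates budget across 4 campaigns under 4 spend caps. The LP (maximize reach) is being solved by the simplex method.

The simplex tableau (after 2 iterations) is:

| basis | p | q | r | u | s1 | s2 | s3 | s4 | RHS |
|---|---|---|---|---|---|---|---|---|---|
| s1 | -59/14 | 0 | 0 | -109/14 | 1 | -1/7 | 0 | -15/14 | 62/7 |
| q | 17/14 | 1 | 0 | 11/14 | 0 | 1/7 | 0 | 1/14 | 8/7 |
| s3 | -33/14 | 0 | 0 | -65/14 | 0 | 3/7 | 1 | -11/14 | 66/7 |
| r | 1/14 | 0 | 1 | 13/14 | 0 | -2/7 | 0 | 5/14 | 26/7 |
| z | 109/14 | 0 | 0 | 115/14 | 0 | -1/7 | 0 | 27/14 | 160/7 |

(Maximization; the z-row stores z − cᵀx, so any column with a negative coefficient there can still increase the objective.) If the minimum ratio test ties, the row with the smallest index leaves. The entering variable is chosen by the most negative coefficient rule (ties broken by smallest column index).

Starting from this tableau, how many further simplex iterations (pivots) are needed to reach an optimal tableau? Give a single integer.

pivot: s2 in, q out → z = 24
No improving column remains; optimal.

1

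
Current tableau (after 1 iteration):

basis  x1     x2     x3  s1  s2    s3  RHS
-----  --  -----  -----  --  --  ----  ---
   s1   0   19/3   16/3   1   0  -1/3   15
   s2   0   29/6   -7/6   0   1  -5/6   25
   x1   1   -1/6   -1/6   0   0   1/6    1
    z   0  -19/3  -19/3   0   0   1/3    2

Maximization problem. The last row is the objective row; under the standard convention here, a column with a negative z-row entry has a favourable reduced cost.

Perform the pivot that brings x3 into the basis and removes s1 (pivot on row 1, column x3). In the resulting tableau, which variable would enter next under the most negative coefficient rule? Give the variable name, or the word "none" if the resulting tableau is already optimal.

Pivot element 16/3. New z-row = old z-row − (-19/3)·(row 1/(16/3)).
Updated z-row coefficients: x1: 0, x2: 19/16, x3: 0, s1: 19/16, s2: 0, s3: -1/16.
The most negative is -1/16 in column s3, so s3 would enter next.

s3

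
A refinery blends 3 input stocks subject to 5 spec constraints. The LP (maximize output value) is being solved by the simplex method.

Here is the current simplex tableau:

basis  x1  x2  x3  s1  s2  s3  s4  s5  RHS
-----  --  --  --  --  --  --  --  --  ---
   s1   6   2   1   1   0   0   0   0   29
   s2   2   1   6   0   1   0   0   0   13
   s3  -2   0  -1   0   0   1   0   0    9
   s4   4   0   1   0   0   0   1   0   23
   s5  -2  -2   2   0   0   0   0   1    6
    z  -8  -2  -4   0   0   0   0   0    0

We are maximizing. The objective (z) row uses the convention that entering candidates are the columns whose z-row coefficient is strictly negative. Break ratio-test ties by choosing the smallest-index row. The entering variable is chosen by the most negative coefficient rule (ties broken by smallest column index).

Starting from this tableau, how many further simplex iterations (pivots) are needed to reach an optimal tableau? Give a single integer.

2

pivot: x1 in, s1 out → z = 116/3
pivot: x3 in, s2 out → z = 684/17
No improving column remains; optimal.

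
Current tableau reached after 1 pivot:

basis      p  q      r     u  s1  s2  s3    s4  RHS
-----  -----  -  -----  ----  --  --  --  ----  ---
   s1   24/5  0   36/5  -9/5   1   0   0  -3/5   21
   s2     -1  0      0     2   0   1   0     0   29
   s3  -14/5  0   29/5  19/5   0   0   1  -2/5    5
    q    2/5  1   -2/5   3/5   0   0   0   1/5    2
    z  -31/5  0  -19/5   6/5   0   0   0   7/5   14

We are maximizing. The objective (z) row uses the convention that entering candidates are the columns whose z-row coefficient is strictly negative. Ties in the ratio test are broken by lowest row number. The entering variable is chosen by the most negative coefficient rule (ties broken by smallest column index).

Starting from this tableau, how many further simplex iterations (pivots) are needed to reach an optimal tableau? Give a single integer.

pivot: p in, s1 out → z = 329/8
pivot: u in, q out → z = 83/2
No improving column remains; optimal.

2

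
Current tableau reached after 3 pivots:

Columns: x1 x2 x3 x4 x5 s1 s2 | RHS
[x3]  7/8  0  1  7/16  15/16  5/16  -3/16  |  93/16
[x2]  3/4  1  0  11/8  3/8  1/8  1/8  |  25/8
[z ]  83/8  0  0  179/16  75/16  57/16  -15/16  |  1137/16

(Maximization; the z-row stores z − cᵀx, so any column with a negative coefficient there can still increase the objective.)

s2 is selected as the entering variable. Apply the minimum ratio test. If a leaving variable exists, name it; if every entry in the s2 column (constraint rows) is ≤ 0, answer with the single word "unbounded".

x2

Ratios: row 1 (x3): entry -3/16 ≤ 0, skip; row 2 (x2): (25/8)/(1/8) = 25.
Minimum ratio is in the x2 row, so x2 leaves.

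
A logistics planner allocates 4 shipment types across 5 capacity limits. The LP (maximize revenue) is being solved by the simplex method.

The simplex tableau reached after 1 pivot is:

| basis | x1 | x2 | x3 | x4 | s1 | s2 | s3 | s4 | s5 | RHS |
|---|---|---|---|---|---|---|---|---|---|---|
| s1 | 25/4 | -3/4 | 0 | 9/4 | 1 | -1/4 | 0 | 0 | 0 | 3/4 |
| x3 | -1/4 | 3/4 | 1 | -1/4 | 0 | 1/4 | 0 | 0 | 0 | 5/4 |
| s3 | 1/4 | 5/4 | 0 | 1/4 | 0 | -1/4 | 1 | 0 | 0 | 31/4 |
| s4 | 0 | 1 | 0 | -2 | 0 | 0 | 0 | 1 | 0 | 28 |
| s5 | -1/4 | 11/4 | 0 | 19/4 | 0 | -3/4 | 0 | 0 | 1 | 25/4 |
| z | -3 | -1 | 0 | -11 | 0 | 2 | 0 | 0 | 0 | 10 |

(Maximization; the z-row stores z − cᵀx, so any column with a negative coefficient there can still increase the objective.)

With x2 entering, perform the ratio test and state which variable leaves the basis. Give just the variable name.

Ratios: row 1 (s1): entry -3/4 ≤ 0, skip; row 2 (x3): (5/4)/(3/4) = 5/3; row 3 (s3): (31/4)/(5/4) = 31/5; row 4 (s4): 28/1 = 28; row 5 (s5): (25/4)/(11/4) = 25/11.
Minimum ratio 5/3 is in the x3 row, so x3 leaves.

x3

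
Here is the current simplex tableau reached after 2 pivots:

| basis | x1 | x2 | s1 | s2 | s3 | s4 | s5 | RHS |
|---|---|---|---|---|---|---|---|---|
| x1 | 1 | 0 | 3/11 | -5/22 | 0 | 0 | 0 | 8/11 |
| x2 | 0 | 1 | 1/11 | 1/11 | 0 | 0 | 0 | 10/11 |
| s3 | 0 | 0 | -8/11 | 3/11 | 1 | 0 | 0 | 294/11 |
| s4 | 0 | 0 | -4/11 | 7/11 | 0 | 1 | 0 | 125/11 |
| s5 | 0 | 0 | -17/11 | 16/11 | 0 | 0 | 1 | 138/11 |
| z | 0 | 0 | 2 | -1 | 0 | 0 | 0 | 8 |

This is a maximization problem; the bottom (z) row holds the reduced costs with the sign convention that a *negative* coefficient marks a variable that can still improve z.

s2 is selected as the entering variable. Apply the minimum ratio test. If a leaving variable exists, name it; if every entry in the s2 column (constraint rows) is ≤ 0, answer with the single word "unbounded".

s5

Ratios: row 1 (x1): entry -5/22 ≤ 0, skip; row 2 (x2): (10/11)/(1/11) = 10; row 3 (s3): (294/11)/(3/11) = 98; row 4 (s4): (125/11)/(7/11) = 125/7; row 5 (s5): (138/11)/(16/11) = 69/8.
Minimum ratio is in the s5 row, so s5 leaves.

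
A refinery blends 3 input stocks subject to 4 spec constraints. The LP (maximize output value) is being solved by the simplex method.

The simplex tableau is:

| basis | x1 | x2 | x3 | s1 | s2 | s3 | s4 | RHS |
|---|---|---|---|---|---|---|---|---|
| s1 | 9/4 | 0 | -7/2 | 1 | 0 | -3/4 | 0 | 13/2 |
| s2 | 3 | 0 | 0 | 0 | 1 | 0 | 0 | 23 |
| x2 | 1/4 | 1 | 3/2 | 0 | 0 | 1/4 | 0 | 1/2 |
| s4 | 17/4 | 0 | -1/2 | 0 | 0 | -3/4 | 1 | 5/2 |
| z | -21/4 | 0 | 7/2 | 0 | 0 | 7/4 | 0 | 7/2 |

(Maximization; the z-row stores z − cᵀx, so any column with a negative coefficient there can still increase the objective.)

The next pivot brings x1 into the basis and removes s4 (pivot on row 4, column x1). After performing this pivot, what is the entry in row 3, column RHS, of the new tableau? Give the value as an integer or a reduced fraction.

6/17

Pivot element is row 4, column x1: 17/4.
Normalize row 4: new (row 4, RHS) = (5/2)/(17/4) = 10/17.
row 3 ← row 3 − (1/4)·(new row 4): 1/2 − (1/4)·(10/17) = 6/17.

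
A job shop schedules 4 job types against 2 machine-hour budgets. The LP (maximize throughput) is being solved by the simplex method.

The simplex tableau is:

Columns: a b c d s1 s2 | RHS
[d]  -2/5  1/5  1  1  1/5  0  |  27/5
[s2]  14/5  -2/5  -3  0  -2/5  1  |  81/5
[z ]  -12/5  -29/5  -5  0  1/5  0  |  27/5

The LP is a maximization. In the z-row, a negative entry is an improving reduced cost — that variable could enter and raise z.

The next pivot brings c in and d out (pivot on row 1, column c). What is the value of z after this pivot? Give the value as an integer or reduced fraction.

Minimum ratio for c: (27/5)/1 = 27/5.
z changes by −(z-row coeff of c)·ratio = −(-5)·(27/5) = 27.
New z = 27/5 + 27 = 162/5.

162/5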